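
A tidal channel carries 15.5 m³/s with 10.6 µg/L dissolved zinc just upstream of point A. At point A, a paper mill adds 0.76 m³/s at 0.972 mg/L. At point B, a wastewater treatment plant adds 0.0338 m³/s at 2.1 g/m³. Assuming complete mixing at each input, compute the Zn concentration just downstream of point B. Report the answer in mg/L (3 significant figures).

10.6 µg/L = 0.0106 mg/L.
After input A: C = (15.5·0.0106 + 0.76·0.972) / 16.26 = 0.05554 mg/L.
After input B: C = (16.26·0.05554 + 0.0338·2.1) / 16.29 = 0.05978 mg/L.

0.0598 mg/L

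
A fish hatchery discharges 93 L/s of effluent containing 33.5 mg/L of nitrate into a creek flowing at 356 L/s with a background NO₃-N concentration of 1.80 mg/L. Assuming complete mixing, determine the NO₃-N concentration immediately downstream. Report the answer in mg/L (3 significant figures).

8.37 mg/L

93 L/s = 0.093 m³/s.
356 L/s = 0.356 m³/s.
By mass balance at complete mixing, C = (0.093·33.5 + 0.356·1.8) / (0.093 + 0.356) = 3.756/0.449 = 8.366 mg/L.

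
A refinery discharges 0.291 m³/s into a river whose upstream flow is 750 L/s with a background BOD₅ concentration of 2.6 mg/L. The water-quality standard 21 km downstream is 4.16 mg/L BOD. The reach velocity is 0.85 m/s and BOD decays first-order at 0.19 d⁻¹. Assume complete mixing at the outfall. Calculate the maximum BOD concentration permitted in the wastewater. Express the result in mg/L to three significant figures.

750 L/s = 0.75 m³/s.
Travel time to the compliance point: t = 2.1e+04/0.85 = 2.471e+04 s = 0.2859 d; decay factor exp(−0.19·0.2859) = 0.9471.
So the concentration just after mixing may be at most 4.16/0.9471 = 4.392 mg/L.
Mass balance: 4.392·1.041 = 0.291·Cₑ + 0.75·2.6.
Cₑ = (4.572 − 1.95) / 0.291 = 9.012 mg/L.

9.01 mg/L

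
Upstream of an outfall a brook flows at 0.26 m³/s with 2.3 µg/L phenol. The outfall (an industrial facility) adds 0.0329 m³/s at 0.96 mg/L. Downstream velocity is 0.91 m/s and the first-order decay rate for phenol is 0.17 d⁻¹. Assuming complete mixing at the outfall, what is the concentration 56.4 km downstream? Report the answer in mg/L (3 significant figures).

2.3 µg/L = 0.0023 mg/L.
After complete mixing, C₀ = (0.0329·0.96 + 0.26·0.0023) / 0.2929 = 0.1099 mg/L.
Travel time t = 5.64e+04 m / 0.91 m/s = 6.198e+04 s = 0.7173 d.
C = 0.1099·exp(−0.17·0.7173) = 0.1099·0.8852 = 0.09726 mg/L.

0.0973 mg/L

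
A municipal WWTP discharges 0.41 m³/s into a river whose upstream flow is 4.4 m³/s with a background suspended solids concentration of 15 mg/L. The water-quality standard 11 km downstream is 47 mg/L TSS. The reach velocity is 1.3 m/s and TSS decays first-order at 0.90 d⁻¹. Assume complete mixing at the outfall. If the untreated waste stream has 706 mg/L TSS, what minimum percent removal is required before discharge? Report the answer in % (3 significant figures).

37.5 %

Travel time to the compliance point: t = 1.1e+04/1.3 = 8462 s = 0.09793 d; decay factor exp(−0.90·0.09793) = 0.9156.
So the concentration just after mixing may be at most 47/0.9156 = 51.33 mg/L.
Mass balance: 51.33·4.81 = 0.41·Cₑ + 4.4·15.
Cₑ = (246.9 − 66) / 0.41 = 441.2 mg/L.
Required removal = 1 − 441.2/706 = 37.5 %.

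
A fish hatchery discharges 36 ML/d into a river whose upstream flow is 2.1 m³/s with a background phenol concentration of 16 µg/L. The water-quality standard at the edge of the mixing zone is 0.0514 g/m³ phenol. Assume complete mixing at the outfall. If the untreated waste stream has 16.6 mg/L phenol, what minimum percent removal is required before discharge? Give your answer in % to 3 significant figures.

36 ML/d = 0.4167 m³/s.
16 µg/L = 0.016 mg/L.
Mass balance: 0.0514·2.517 = 0.4167·Cₑ + 2.1·0.016.
Cₑ = (0.1294 − 0.0336) / 0.4167 = 0.2298 mg/L.
Required removal = 1 − 0.2298/16.6 = 98.62 %.

98.6 %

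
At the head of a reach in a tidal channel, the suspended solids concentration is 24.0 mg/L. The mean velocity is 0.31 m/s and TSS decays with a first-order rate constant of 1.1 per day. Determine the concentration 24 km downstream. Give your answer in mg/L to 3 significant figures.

Travel time t = 24 km / 0.31 m/s = 2.4e+04/0.31 = 7.742e+04 s = 0.8961 d.
First-order decay: C = 24.0·exp(−1.1·0.8961) = 24.0·0.3732 = 8.957 mg/L.

8.96 mg/L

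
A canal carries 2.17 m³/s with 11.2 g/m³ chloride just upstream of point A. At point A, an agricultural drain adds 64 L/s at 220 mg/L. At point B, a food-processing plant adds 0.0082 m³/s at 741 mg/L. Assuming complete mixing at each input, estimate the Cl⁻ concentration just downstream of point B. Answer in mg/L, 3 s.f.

19.8 mg/L

64 L/s = 0.064 m³/s.
After input A: C = (2.17·11.2 + 0.064·220) / 2.234 = 17.18 mg/L.
After input B: C = (2.234·17.18 + 0.0082·741) / 2.242 = 19.83 mg/L.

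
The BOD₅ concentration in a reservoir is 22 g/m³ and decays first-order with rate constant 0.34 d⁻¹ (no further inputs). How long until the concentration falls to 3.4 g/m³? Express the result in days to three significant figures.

t = ln(C₀/C)/k = ln(22/3.4)/0.34 = 1.867/0.34 = 5.492 d.

5.49 d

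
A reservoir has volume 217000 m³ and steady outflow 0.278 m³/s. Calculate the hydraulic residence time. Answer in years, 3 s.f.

Q = 0.278 m³/s × 3.156e+07 s/yr = 8.773e+06 m³/yr.
Hydraulic residence time τ = V/Q = 217000/8.773e+06 = 0.02473 yr.

0.0247 yr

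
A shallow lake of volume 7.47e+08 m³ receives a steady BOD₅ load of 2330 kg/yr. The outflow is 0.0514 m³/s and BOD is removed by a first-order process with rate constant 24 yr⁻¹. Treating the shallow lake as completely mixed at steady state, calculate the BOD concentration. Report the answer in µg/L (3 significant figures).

0.130 µg/L

Outflow Q = 0.0514 m³/s × 3.156e+07 s/yr = 1.622e+06 m³/yr.
Steady-state CSTR mass balance: W = Q·C + k·V·C, so C = W/(Q + kV).
Q + kV = 1.622e+06 + 24·7.47e+08 = 1.793e+10 m³/yr.
C = 2330/1.793e+10 = 1.3e-07 kg/m³ = 0.00013 mg/L = 0.13 µg/L.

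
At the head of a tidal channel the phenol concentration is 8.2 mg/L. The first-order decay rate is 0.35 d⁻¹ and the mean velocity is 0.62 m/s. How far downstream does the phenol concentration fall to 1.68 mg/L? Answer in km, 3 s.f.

243 km

From C = C₀·e^(−kt), t = ln(C₀/C)/k = ln(8.2/1.68)/0.35 = 1.585/0.35 = 4.53 d.
Distance = v·t = 0.62 m/s × 3.914e+05 s = 2.426e+05 m = 242.6 km.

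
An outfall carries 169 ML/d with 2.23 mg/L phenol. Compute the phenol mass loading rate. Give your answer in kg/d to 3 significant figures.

169 ML/d = 1.956 m³/s.
Mass flux = Q·C = 1.956 m³/s × 2.23 g/m³ = 4.362 g/s.
= 4.362 g/s × 86.4 = 376.9 kg/d.

377 kg/d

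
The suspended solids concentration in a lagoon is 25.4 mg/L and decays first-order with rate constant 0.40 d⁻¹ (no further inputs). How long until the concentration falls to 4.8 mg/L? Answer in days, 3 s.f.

t = ln(C₀/C)/k = ln(25.4/4.8)/0.40 = 1.666/0.40 = 4.165 d.

4.17 d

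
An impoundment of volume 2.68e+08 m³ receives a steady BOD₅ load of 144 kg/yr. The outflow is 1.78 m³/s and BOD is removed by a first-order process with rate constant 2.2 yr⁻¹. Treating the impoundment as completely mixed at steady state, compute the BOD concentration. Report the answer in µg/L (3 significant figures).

0.223 µg/L

Outflow Q = 1.78 m³/s × 3.156e+07 s/yr = 5.617e+07 m³/yr.
Steady-state CSTR mass balance: W = Q·C + k·V·C, so C = W/(Q + kV).
Q + kV = 5.617e+07 + 2.2·2.68e+08 = 6.458e+08 m³/yr.
C = 144/6.458e+08 = 2.23e-07 kg/m³ = 0.000223 mg/L = 0.223 µg/L.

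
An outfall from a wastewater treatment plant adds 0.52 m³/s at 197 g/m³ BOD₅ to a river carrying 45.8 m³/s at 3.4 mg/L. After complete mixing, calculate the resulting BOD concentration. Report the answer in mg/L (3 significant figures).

5.57 mg/L

Flow-weighted mixing gives C = (0.52·197 + 45.8·3.4) / (0.52 + 45.8) = 258.2/46.32 = 5.573 mg/L.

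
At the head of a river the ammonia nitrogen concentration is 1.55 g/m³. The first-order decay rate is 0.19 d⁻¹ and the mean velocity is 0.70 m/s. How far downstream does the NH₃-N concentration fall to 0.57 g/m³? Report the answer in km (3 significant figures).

From C = C₀·e^(−kt), t = ln(C₀/C)/k = ln(1.55/0.57)/0.19 = 1/0.19 = 5.265 d.
Distance = v·t = 0.70 m/s × 4.549e+05 s = 3.184e+05 m = 318.4 km.

318 km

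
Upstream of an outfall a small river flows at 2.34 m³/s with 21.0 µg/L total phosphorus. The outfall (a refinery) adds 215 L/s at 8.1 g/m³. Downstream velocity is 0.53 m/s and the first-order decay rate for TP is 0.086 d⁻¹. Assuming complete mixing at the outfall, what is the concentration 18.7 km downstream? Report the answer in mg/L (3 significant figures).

0.677 mg/L

215 L/s = 0.215 m³/s.
21.0 µg/L = 0.021 mg/L.
After complete mixing, C₀ = (0.215·8.1 + 2.34·0.021) / 2.555 = 0.7008 mg/L.
Travel time t = 1.87e+04 m / 0.53 m/s = 3.528e+04 s = 0.4084 d.
C = 0.7008·exp(−0.086·0.4084) = 0.7008·0.9655 = 0.6767 mg/L.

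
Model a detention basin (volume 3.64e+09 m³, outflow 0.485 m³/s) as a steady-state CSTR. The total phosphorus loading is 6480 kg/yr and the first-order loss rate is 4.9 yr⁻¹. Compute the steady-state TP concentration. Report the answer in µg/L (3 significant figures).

0.363 µg/L

Outflow Q = 0.485 m³/s × 3.156e+07 s/yr = 1.531e+07 m³/yr.
Steady-state CSTR mass balance: W = Q·C + k·V·C, so C = W/(Q + kV).
Q + kV = 1.531e+07 + 4.9·3.64e+09 = 1.785e+10 m³/yr.
C = 6480/1.785e+10 = 3.63e-07 kg/m³ = 0.000363 mg/L = 0.363 µg/L.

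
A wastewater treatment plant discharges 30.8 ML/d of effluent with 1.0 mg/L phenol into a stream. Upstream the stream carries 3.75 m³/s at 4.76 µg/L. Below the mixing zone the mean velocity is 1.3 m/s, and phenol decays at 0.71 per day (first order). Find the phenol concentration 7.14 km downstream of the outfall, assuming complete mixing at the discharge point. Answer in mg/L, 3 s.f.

30.8 ML/d = 0.3565 m³/s.
4.76 µg/L = 0.00476 mg/L.
After complete mixing, C₀ = (0.3565·1 + 3.75·0.00476) / 4.106 = 0.09116 mg/L.
Travel time t = 7140 m / 1.3 m/s = 5492 s = 0.06357 d.
C = 0.09116·exp(−0.71·0.06357) = 0.09116·0.9559 = 0.08713 mg/L.

0.0871 mg/L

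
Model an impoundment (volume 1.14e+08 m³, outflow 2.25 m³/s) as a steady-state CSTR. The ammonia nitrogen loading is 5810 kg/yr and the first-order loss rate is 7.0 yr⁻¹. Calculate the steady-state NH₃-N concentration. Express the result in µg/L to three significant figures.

Outflow Q = 2.25 m³/s × 3.156e+07 s/yr = 7.1e+07 m³/yr.
Steady-state CSTR mass balance: W = Q·C + k·V·C, so C = W/(Q + kV).
Q + kV = 7.1e+07 + 7.0·1.14e+08 = 8.69e+08 m³/yr.
C = 5810/8.69e+08 = 6.686e-06 kg/m³ = 0.006686 mg/L = 6.686 µg/L.

6.69 µg/L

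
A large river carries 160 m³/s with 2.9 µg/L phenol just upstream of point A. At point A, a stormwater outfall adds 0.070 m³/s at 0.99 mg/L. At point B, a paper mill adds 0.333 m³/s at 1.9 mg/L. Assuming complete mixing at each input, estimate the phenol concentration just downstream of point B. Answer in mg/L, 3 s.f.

0.00727 mg/L

2.9 µg/L = 0.0029 mg/L.
After input A: C = (160·0.0029 + 0.07·0.99) / 160.1 = 0.003332 mg/L.
After input B: C = (160.1·0.003332 + 0.333·1.9) / 160.4 = 0.007269 mg/L.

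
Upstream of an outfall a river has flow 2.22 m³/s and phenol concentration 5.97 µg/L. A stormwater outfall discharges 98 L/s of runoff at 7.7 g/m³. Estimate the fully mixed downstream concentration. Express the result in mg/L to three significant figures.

0.331 mg/L

98 L/s = 0.098 m³/s.
5.97 µg/L = 0.00597 mg/L.
By mass balance at complete mixing, C = (0.098·7.7 + 2.22·0.00597) / (0.098 + 2.22) = 0.7679/2.318 = 0.3313 mg/L.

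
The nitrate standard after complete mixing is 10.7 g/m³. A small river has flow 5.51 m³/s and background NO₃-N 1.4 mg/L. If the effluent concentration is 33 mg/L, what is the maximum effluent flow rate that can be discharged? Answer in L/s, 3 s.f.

2300 L/s

Mass balance at complete mixing: C_std·(Q_w + Q_r) = Q_w·C_e + Q_r·C_b.
Rearranging, Q_w = Q_r·(C_std − C_b)/(C_e − C_std) = 5.51·(10.7 − 1.4) / (33 − 10.7) = 2.298 m³/s.
= 2298 L/s.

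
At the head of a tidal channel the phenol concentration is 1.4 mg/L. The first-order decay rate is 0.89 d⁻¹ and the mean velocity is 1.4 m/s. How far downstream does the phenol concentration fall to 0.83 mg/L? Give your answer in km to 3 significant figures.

71.1 km

From C = C₀·e^(−kt), t = ln(C₀/C)/k = ln(1.4/0.83)/0.89 = 0.5228/0.89 = 0.5874 d.
Distance = v·t = 1.4 m/s × 5.075e+04 s = 7.105e+04 m = 71.05 km.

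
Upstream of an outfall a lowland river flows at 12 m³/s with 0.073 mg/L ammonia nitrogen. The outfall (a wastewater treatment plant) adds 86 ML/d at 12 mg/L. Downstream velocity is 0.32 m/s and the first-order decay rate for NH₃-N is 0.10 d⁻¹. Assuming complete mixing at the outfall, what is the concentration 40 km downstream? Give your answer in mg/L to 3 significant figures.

0.854 mg/L

86 ML/d = 0.9954 m³/s.
After complete mixing, C₀ = (0.9954·12 + 12·0.073) / 13 = 0.9865 mg/L.
Travel time t = 4e+04 m / 0.32 m/s = 1.25e+05 s = 1.447 d.
C = 0.9865·exp(−0.10·1.447) = 0.9865·0.8653 = 0.8537 mg/L.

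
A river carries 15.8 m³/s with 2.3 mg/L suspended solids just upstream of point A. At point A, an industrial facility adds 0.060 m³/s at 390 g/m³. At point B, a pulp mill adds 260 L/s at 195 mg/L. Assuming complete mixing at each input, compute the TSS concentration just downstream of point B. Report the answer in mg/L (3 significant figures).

6.85 mg/L

After input A: C = (15.8·2.3 + 0.06·390) / 15.86 = 3.767 mg/L.
260 L/s = 0.26 m³/s.
After input B: C = (15.86·3.767 + 0.26·195) / 16.12 = 6.851 mg/L.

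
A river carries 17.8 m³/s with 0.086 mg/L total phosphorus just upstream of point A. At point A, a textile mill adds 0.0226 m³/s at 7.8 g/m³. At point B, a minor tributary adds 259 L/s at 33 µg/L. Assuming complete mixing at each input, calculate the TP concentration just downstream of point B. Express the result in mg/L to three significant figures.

0.0949 mg/L

After input A: C = (17.8·0.086 + 0.0226·7.8) / 17.82 = 0.09578 mg/L.
259 L/s = 0.259 m³/s.
33 µg/L = 0.033 mg/L.
After input B: C = (17.82·0.09578 + 0.259·0.033) / 18.08 = 0.09488 mg/L.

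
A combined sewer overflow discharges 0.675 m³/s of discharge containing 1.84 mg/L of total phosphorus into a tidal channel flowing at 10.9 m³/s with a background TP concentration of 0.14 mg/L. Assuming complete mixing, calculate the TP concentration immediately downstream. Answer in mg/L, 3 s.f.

0.239 mg/L

Conservation of mass across the mixing zone: C = (0.675·1.84 + 10.9·0.14) / (0.675 + 10.9) = 2.768/11.58 = 0.2391 mg/L.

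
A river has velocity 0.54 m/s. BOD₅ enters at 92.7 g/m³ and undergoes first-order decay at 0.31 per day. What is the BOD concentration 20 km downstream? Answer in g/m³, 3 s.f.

81.2 g/m³

Travel time t = 20 km / 0.54 m/s = 2e+04/0.54 = 3.704e+04 s = 0.4287 d.
First-order decay: C = 92.7·exp(−0.31·0.4287) = 92.7·0.8756 = 81.16 g/m³.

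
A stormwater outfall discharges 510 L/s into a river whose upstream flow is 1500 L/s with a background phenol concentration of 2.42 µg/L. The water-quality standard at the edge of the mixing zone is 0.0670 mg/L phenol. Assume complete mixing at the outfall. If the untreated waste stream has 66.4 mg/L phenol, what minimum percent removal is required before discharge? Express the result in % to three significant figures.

510 L/s = 0.51 m³/s.
1500 L/s = 1.5 m³/s.
2.42 µg/L = 0.00242 mg/L.
Mass balance: 0.067·2.01 = 0.51·Cₑ + 1.5·0.00242.
Cₑ = (0.1347 − 0.00363) / 0.51 = 0.2569 mg/L.
Required removal = 1 − 0.2569/66.4 = 99.61 %.

99.6 %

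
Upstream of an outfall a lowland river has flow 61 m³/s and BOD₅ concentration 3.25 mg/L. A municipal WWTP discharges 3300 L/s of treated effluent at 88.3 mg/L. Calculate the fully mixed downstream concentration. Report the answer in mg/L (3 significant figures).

3300 L/s = 3.3 m³/s.
Flow-weighted mixing gives C = (3.3·88.3 + 61·3.25) / (3.3 + 61) = 489.6/64.3 = 7.615 mg/L.

7.61 mg/L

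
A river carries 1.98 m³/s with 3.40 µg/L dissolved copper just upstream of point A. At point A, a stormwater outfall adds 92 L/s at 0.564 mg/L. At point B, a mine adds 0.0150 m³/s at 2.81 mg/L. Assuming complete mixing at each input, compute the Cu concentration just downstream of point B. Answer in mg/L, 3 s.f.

3.40 µg/L = 0.0034 mg/L.
92 L/s = 0.092 m³/s.
After input A: C = (1.98·0.0034 + 0.092·0.564) / 2.072 = 0.02829 mg/L.
After input B: C = (2.072·0.02829 + 0.015·2.81) / 2.087 = 0.04828 mg/L.

0.0483 mg/L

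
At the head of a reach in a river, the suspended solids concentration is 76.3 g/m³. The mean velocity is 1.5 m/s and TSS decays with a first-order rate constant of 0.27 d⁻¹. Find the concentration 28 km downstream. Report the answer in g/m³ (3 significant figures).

Travel time t = 28 km / 1.5 m/s = 2.8e+04/1.5 = 1.867e+04 s = 0.216 d.
First-order decay: C = 76.3·exp(−0.27·0.216) = 76.3·0.9433 = 71.98 g/m³.

72.0 g/m³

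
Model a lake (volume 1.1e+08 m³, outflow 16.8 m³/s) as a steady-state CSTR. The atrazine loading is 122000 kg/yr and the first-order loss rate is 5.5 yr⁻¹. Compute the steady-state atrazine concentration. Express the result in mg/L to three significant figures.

Outflow Q = 16.8 m³/s × 3.156e+07 s/yr = 5.302e+08 m³/yr.
Steady-state CSTR mass balance: W = Q·C + k·V·C, so C = W/(Q + kV).
Q + kV = 5.302e+08 + 5.5·1.1e+08 = 1.135e+09 m³/yr.
C = 122000/1.135e+09 = 0.0001075 kg/m³ = 0.1075 mg/L.

0.107 mg/L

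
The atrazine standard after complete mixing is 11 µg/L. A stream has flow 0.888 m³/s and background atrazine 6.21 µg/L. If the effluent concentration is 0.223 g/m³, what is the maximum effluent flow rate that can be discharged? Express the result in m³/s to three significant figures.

6.21 µg/L = 0.00621 mg/L.
11 µg/L = 0.011 mg/L.
Mass balance at complete mixing: C_std·(Q_w + Q_r) = Q_w·C_e + Q_r·C_b.
Rearranging, Q_w = Q_r·(C_std − C_b)/(C_e − C_std) = 0.888·(0.011 − 0.00621) / (0.223 − 0.011) = 0.02006 m³/s.

0.0201 m³/s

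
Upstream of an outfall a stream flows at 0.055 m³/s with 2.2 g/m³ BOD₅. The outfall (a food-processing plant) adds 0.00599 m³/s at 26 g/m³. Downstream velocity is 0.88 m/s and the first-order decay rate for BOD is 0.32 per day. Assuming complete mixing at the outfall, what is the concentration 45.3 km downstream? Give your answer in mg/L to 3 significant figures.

After complete mixing, C₀ = (0.00599·26 + 0.055·2.2) / 0.06099 = 4.537 mg/L.
Travel time t = 4.53e+04 m / 0.88 m/s = 5.148e+04 s = 0.5958 d.
C = 4.537·exp(−0.32·0.5958) = 4.537·0.8264 = 3.75 mg/L.

3.75 mg/L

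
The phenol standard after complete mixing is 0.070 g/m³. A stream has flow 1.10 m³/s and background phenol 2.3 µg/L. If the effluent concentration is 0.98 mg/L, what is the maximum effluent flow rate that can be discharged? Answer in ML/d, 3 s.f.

2.3 µg/L = 0.0023 mg/L.
Mass balance at complete mixing: C_std·(Q_w + Q_r) = Q_w·C_e + Q_r·C_b.
Rearranging, Q_w = Q_r·(C_std − C_b)/(C_e − C_std) = 1.10·(0.07 − 0.0023) / (0.98 − 0.07) = 0.08184 m³/s.
= 7.071 ML/d.

7.07 ML/d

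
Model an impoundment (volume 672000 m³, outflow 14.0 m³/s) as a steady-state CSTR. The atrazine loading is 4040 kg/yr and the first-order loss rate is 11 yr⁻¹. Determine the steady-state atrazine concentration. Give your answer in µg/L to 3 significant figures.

Outflow Q = 14.0 m³/s × 3.156e+07 s/yr = 4.418e+08 m³/yr.
Steady-state CSTR mass balance: W = Q·C + k·V·C, so C = W/(Q + kV).
Q + kV = 4.418e+08 + 11·672000 = 4.492e+08 m³/yr.
C = 4040/4.492e+08 = 8.994e-06 kg/m³ = 0.008994 mg/L = 8.994 µg/L.

8.99 µg/L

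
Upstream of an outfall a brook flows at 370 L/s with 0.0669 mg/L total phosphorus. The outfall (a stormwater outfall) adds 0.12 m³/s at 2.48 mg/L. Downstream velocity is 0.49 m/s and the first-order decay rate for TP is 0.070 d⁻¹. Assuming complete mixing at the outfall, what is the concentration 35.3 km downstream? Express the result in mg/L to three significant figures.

370 L/s = 0.37 m³/s.
After complete mixing, C₀ = (0.12·2.48 + 0.37·0.0669) / 0.49 = 0.6579 mg/L.
Travel time t = 3.53e+04 m / 0.49 m/s = 7.204e+04 s = 0.8338 d.
C = 0.6579·exp(−0.070·0.8338) = 0.6579·0.9433 = 0.6206 mg/L.

0.621 mg/L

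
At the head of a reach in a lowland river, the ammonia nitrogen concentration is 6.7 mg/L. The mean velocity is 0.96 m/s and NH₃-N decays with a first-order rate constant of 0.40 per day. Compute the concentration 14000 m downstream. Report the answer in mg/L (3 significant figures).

6.26 mg/L

Travel time t = 14000 m / 0.96 m/s = 1.4e+04/0.96 = 1.458e+04 s = 0.1688 d.
First-order decay: C = 6.7·exp(−0.40·0.1688) = 6.7·0.9347 = 6.263 mg/L.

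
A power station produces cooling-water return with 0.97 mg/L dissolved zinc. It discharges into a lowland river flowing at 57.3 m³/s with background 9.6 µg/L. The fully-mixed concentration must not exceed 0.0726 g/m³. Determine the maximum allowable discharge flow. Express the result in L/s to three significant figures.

4020 L/s

9.6 µg/L = 0.0096 mg/L.
Mass balance at complete mixing: C_std·(Q_w + Q_r) = Q_w·C_e + Q_r·C_b.
Rearranging, Q_w = Q_r·(C_std − C_b)/(C_e − C_std) = 57.3·(0.0726 − 0.0096) / (0.97 − 0.0726) = 4.023 m³/s.
= 4023 L/s.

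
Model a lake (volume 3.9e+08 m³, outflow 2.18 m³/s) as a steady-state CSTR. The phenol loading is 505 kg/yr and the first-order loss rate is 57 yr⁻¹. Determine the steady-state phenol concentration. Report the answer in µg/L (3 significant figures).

Outflow Q = 2.18 m³/s × 3.156e+07 s/yr = 6.88e+07 m³/yr.
Steady-state CSTR mass balance: W = Q·C + k·V·C, so C = W/(Q + kV).
Q + kV = 6.88e+07 + 57·3.9e+08 = 2.23e+10 m³/yr.
C = 505/2.23e+10 = 2.265e-08 kg/m³ = 2.265e-05 mg/L = 0.02265 µg/L.

0.0226 µg/L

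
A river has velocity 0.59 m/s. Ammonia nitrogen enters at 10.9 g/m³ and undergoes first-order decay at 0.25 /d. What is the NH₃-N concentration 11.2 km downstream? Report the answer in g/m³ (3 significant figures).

Travel time t = 11.2 km / 0.59 m/s = 1.12e+04/0.59 = 1.898e+04 s = 0.2197 d.
First-order decay: C = 10.9·exp(−0.25·0.2197) = 10.9·0.9466 = 10.32 g/m³.

10.3 g/m³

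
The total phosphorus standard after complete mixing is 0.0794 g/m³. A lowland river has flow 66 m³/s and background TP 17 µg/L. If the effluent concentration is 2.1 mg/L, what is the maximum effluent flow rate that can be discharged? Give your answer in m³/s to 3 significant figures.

17 µg/L = 0.017 mg/L.
Mass balance at complete mixing: C_std·(Q_w + Q_r) = Q_w·C_e + Q_r·C_b.
Rearranging, Q_w = Q_r·(C_std − C_b)/(C_e − C_std) = 66·(0.0794 − 0.017) / (2.1 − 0.0794) = 2.038 m³/s.

2.04 m³/s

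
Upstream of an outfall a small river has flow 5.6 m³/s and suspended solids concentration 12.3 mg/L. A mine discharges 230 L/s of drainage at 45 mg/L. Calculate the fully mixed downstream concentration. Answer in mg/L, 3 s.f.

13.6 mg/L

230 L/s = 0.23 m³/s.
Conservation of mass across the mixing zone: C = (0.23·45 + 5.6·12.3) / (0.23 + 5.6) = 79.23/5.83 = 13.59 mg/L.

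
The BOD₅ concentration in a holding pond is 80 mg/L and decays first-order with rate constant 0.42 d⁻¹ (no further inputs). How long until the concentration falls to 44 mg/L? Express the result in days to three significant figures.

1.42 d

t = ln(C₀/C)/k = ln(80/44)/0.42 = 0.5978/0.42 = 1.423 d.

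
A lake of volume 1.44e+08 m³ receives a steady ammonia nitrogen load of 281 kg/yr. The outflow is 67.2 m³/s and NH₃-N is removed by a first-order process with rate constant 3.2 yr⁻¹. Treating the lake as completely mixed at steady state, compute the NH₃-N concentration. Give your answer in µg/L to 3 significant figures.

0.109 µg/L

Outflow Q = 67.2 m³/s × 3.156e+07 s/yr = 2.121e+09 m³/yr.
Steady-state CSTR mass balance: W = Q·C + k·V·C, so C = W/(Q + kV).
Q + kV = 2.121e+09 + 3.2·1.44e+08 = 2.581e+09 m³/yr.
C = 281/2.581e+09 = 1.089e-07 kg/m³ = 0.0001089 mg/L = 0.1089 µg/L.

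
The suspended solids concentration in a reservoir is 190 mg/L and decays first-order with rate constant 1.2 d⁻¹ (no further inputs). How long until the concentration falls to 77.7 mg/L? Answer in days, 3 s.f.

t = ln(C₀/C)/k = ln(190/77.7)/1.2 = 0.8942/1.2 = 0.7451 d.

0.745 d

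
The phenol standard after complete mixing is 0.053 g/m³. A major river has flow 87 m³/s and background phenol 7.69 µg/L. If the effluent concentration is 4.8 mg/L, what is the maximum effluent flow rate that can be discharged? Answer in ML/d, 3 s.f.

71.7 ML/d

7.69 µg/L = 0.00769 mg/L.
Mass balance at complete mixing: C_std·(Q_w + Q_r) = Q_w·C_e + Q_r·C_b.
Rearranging, Q_w = Q_r·(C_std − C_b)/(C_e − C_std) = 87·(0.053 − 0.00769) / (4.8 − 0.053) = 0.8304 m³/s.
= 71.75 ML/d.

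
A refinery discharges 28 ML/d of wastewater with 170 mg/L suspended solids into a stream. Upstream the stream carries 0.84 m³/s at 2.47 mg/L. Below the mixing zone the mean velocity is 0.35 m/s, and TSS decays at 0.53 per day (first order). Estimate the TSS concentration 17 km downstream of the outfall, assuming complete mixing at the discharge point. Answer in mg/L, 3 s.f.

36.5 mg/L

28 ML/d = 0.3241 m³/s.
After complete mixing, C₀ = (0.3241·170 + 0.84·2.47) / 1.164 = 49.11 mg/L.
Travel time t = 1.7e+04 m / 0.35 m/s = 4.857e+04 s = 0.5622 d.
C = 49.11·exp(−0.53·0.5622) = 49.11·0.7423 = 36.46 mg/L.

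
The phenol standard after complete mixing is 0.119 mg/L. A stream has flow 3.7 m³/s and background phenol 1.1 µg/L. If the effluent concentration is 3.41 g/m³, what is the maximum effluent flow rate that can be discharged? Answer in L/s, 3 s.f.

133 L/s

1.1 µg/L = 0.0011 mg/L.
Mass balance at complete mixing: C_std·(Q_w + Q_r) = Q_w·C_e + Q_r·C_b.
Rearranging, Q_w = Q_r·(C_std − C_b)/(C_e − C_std) = 3.7·(0.119 − 0.0011) / (3.41 − 0.119) = 0.1326 m³/s.
= 132.6 L/s.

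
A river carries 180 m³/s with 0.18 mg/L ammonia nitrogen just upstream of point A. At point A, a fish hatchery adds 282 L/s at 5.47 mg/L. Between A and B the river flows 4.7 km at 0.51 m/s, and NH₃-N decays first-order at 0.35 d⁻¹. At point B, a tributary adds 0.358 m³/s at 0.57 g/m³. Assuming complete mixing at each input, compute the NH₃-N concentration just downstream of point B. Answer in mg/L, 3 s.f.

0.182 mg/L

282 L/s = 0.282 m³/s.
After input A: C = (180·0.18 + 0.282·5.47) / 180.3 = 0.1883 mg/L.
Over the 4.7 km reach to input B (t = 9216 s = 0.1067 d), decay gives C = 0.1883·exp(−0.35·0.1067) = 0.1814 mg/L.
After input B: C = (180.3·0.1814 + 0.358·0.57) / 180.6 = 0.1821 mg/L.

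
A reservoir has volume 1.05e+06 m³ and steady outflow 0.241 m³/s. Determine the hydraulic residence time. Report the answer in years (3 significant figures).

0.138 yr

Q = 0.241 m³/s × 3.156e+07 s/yr = 7.605e+06 m³/yr.
Hydraulic residence time τ = V/Q = 1.05e+06/7.605e+06 = 0.1381 yr.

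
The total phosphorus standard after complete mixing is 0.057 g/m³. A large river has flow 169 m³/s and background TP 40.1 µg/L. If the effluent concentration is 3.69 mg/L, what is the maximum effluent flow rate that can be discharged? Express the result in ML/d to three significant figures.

40.1 µg/L = 0.0401 mg/L.
Mass balance at complete mixing: C_std·(Q_w + Q_r) = Q_w·C_e + Q_r·C_b.
Rearranging, Q_w = Q_r·(C_std − C_b)/(C_e − C_std) = 169·(0.057 − 0.0401) / (3.69 − 0.057) = 0.7862 m³/s.
= 67.92 ML/d.

67.9 ML/d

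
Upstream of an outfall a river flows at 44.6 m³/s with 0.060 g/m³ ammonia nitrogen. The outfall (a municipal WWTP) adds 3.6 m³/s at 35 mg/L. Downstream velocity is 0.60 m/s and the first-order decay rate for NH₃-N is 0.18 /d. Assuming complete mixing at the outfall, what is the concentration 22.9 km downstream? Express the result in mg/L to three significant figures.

2.47 mg/L

After complete mixing, C₀ = (3.6·35 + 44.6·0.06) / 48.2 = 2.67 mg/L.
Travel time t = 2.29e+04 m / 0.60 m/s = 3.817e+04 s = 0.4417 d.
C = 2.67·exp(−0.18·0.4417) = 2.67·0.9236 = 2.466 mg/L.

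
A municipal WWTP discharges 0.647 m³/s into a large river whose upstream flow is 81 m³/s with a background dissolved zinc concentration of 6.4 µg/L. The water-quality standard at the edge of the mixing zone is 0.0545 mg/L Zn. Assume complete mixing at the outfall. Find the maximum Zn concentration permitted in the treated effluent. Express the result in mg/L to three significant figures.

6.08 mg/L

6.4 µg/L = 0.0064 mg/L.
Mass balance: 0.0545·81.65 = 0.647·Cₑ + 81·0.0064.
Cₑ = (4.45 − 0.5184) / 0.647 = 6.076 mg/L.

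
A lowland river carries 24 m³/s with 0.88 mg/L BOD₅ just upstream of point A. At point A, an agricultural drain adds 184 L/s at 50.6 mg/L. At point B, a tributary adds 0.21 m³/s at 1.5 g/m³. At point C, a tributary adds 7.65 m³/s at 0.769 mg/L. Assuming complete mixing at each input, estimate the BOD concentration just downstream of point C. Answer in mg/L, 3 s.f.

184 L/s = 0.184 m³/s.
After input A: C = (24·0.88 + 0.184·50.6) / 24.18 = 1.258 mg/L.
After input B: C = (24.18·1.258 + 0.21·1.5) / 24.39 = 1.26 mg/L.
After input C: C = (24.39·1.26 + 7.65·0.769) / 32.04 = 1.143 mg/L.

1.14 mg/L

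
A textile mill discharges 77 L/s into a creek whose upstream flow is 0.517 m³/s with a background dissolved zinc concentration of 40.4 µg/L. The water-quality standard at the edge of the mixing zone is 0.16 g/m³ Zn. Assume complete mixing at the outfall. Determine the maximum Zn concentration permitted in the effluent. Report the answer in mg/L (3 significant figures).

77 L/s = 0.077 m³/s.
40.4 µg/L = 0.0404 mg/L.
Mass balance: 0.16·0.594 = 0.077·Cₑ + 0.517·0.0404.
Cₑ = (0.09504 − 0.02089) / 0.077 = 0.963 mg/L.

0.963 mg/L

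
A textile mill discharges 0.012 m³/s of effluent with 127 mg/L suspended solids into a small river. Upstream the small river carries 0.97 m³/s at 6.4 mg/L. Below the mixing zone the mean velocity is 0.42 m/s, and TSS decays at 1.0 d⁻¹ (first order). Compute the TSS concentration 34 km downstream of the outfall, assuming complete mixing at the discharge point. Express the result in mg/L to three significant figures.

After complete mixing, C₀ = (0.012·127 + 0.97·6.4) / 0.982 = 7.874 mg/L.
Travel time t = 3.4e+04 m / 0.42 m/s = 8.095e+04 s = 0.9369 d.
C = 7.874·exp(−1.0·0.9369) = 7.874·0.3918 = 3.085 mg/L.

3.09 mg/L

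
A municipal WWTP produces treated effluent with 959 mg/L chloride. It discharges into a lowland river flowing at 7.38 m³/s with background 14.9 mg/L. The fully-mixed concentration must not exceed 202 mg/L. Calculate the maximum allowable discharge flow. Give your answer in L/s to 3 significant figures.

Mass balance at complete mixing: C_std·(Q_w + Q_r) = Q_w·C_e + Q_r·C_b.
Rearranging, Q_w = Q_r·(C_std − C_b)/(C_e − C_std) = 7.38·(202 − 14.9) / (959 − 202) = 1.824 m³/s.
= 1824 L/s.

1820 L/s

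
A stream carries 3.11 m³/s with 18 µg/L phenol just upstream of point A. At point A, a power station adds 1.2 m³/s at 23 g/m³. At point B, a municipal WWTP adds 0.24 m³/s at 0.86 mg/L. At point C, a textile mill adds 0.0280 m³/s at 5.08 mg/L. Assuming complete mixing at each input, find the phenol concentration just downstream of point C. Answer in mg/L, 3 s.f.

18 µg/L = 0.018 mg/L.
After input A: C = (3.11·0.018 + 1.2·23) / 4.31 = 6.417 mg/L.
After input B: C = (4.31·6.417 + 0.24·0.86) / 4.55 = 6.124 mg/L.
After input C: C = (4.55·6.124 + 0.028·5.08) / 4.578 = 6.117 mg/L.

6.12 mg/L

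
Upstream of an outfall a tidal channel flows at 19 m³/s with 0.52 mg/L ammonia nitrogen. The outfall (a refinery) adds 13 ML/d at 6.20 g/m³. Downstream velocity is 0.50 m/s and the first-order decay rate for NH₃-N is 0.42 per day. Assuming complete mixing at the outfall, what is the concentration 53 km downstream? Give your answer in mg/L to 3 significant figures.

13 ML/d = 0.1505 m³/s.
After complete mixing, C₀ = (0.1505·6.2 + 19·0.52) / 19.15 = 0.5646 mg/L.
Travel time t = 5.3e+04 m / 0.50 m/s = 1.06e+05 s = 1.227 d.
C = 0.5646·exp(−0.42·1.227) = 0.5646·0.5973 = 0.3373 mg/L.

0.337 mg/L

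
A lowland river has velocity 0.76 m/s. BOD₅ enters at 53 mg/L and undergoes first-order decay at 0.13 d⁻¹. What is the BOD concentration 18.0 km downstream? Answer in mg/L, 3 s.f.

Travel time t = 18.0 km / 0.76 m/s = 1.8e+04/0.76 = 2.368e+04 s = 0.2741 d.
First-order decay: C = 53·exp(−0.13·0.2741) = 53·0.965 = 51.14 mg/L.

51.1 mg/L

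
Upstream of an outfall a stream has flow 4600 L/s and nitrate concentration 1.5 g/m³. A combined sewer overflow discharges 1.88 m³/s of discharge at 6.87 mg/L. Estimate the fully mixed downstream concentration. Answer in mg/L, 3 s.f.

3.06 mg/L

4600 L/s = 4.6 m³/s.
Conservation of mass across the mixing zone: C = (1.88·6.87 + 4.6·1.5) / (1.88 + 4.6) = 19.82/6.48 = 3.058 mg/L.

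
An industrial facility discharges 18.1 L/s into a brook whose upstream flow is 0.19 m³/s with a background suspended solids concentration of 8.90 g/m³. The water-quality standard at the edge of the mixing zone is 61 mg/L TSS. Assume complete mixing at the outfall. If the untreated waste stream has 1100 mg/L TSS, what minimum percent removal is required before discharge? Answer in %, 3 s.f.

44.7 %

18.1 L/s = 0.0181 m³/s.
Mass balance: 61·0.2081 = 0.0181·Cₑ + 0.19·8.9.
Cₑ = (12.69 − 1.691) / 0.0181 = 607.9 mg/L.
Required removal = 1 − 607.9/1100 = 44.74 %.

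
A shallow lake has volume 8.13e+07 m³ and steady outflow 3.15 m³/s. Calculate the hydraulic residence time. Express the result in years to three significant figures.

Q = 3.15 m³/s × 3.156e+07 s/yr = 9.941e+07 m³/yr.
Hydraulic residence time τ = V/Q = 8.13e+07/9.941e+07 = 0.8179 yr.

0.818 yr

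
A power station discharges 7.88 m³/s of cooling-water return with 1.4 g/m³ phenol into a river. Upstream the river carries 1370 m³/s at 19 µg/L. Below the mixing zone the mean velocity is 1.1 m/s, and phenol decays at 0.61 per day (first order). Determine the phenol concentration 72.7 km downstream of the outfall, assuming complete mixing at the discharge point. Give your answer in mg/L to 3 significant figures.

19 µg/L = 0.019 mg/L.
After complete mixing, C₀ = (7.88·1.4 + 1370·0.019) / 1378 = 0.0269 mg/L.
Travel time t = 7.27e+04 m / 1.1 m/s = 6.609e+04 s = 0.7649 d.
C = 0.0269·exp(−0.61·0.7649) = 0.0269·0.6271 = 0.01687 mg/L.

0.0169 mg/L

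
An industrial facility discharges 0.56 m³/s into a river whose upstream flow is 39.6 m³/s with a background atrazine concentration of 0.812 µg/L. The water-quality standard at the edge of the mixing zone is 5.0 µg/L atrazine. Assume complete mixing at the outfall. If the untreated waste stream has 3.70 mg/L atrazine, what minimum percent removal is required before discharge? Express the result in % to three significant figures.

91.9 %

0.812 µg/L = 0.000812 mg/L.
5.0 µg/L = 0.005 mg/L.
Mass balance: 0.005·40.16 = 0.56·Cₑ + 39.6·0.000812.
Cₑ = (0.2008 − 0.03216) / 0.56 = 0.3012 mg/L.
Required removal = 1 − 0.3012/3.70 = 91.86 %.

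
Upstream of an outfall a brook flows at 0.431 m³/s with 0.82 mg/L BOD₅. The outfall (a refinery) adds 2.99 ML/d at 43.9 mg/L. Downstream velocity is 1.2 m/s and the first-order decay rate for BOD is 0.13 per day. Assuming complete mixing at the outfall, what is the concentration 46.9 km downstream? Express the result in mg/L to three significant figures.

3.79 mg/L

2.99 ML/d = 0.03461 m³/s.
After complete mixing, C₀ = (0.03461·43.9 + 0.431·0.82) / 0.4656 = 4.022 mg/L.
Travel time t = 4.69e+04 m / 1.2 m/s = 3.908e+04 s = 0.4524 d.
C = 4.022·exp(−0.13·0.4524) = 4.022·0.9429 = 3.792 mg/L.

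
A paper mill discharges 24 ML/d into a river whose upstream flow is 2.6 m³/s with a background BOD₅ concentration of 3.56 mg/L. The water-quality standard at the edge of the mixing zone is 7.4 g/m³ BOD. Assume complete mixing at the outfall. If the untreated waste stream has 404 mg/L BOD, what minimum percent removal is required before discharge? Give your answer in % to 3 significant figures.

24 ML/d = 0.2778 m³/s.
Mass balance: 7.4·2.878 = 0.2778·Cₑ + 2.6·3.56.
Cₑ = (21.3 − 9.256) / 0.2778 = 43.34 mg/L.
Required removal = 1 − 43.34/404 = 89.27 %.

89.3 %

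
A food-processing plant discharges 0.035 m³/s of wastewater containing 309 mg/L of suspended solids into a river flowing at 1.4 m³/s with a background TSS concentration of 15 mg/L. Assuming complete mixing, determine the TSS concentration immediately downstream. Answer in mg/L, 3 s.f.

By mass balance at complete mixing, C = (0.035·309 + 1.4·15) / (0.035 + 1.4) = 31.82/1.435 = 22.17 mg/L.

22.2 mg/L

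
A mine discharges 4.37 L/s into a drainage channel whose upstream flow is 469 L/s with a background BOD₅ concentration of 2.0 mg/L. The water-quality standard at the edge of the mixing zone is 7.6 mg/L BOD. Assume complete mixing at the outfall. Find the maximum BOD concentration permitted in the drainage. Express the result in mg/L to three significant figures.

4.37 L/s = 0.00437 m³/s.
469 L/s = 0.469 m³/s.
Mass balance: 7.6·0.4734 = 0.00437·Cₑ + 0.469·2.
Cₑ = (3.598 − 0.938) / 0.00437 = 608.6 mg/L.

609 mg/L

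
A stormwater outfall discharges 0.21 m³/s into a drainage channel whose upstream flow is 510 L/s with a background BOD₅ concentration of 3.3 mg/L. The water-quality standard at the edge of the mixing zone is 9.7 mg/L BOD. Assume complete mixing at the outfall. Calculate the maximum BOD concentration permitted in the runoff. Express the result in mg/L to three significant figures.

25.2 mg/L

510 L/s = 0.51 m³/s.
Mass balance: 9.7·0.72 = 0.21·Cₑ + 0.51·3.3.
Cₑ = (6.984 − 1.683) / 0.21 = 25.24 mg/L.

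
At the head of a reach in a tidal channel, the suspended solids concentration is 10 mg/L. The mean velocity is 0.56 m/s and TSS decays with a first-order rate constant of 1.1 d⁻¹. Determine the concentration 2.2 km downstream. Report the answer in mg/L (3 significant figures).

Travel time t = 2.2 km / 0.56 m/s = 2200/0.56 = 3929 s = 0.04547 d.
First-order decay: C = 10·exp(−1.1·0.04547) = 10·0.9512 = 9.512 mg/L.

9.51 mg/L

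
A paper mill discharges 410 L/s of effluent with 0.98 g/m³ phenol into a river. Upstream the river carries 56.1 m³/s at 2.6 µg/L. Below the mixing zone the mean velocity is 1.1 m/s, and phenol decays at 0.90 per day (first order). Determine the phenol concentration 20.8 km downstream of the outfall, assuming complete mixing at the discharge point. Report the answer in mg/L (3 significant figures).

0.00796 mg/L

410 L/s = 0.41 m³/s.
2.6 µg/L = 0.0026 mg/L.
After complete mixing, C₀ = (0.41·0.98 + 56.1·0.0026) / 56.51 = 0.009691 mg/L.
Travel time t = 2.08e+04 m / 1.1 m/s = 1.891e+04 s = 0.2189 d.
C = 0.009691·exp(−0.90·0.2189) = 0.009691·0.8212 = 0.007959 mg/L.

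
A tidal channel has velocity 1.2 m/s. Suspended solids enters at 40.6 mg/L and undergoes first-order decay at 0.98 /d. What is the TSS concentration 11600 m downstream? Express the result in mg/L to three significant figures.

36.4 mg/L

Travel time t = 11600 m / 1.2 m/s = 1.16e+04/1.2 = 9667 s = 0.1119 d.
First-order decay: C = 40.6·exp(−0.98·0.1119) = 40.6·0.8962 = 36.38 mg/L.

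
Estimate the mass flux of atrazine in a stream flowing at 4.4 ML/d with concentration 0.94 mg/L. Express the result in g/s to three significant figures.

0.0479 g/s

4.4 ML/d = 0.05093 m³/s.
Mass flux = Q·C = 0.05093 m³/s × 0.94 g/m³ = 0.04787 g/s.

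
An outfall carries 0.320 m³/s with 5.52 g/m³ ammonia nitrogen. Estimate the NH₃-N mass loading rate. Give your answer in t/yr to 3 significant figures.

Mass flux = Q·C = 0.32 m³/s × 5.52 g/m³ = 1.766 g/s.
= 1.766 g/s × 31.56 = 55.74 t/yr.

55.7 t/yr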